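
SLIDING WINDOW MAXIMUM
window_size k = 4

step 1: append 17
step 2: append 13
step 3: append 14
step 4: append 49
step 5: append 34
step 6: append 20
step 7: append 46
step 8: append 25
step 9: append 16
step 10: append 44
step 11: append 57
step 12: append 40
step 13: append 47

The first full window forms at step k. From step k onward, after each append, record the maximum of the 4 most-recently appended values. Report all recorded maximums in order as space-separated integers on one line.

step 1: append 17 -> window=[17] (not full yet)
step 2: append 13 -> window=[17, 13] (not full yet)
step 3: append 14 -> window=[17, 13, 14] (not full yet)
step 4: append 49 -> window=[17, 13, 14, 49] -> max=49
step 5: append 34 -> window=[13, 14, 49, 34] -> max=49
step 6: append 20 -> window=[14, 49, 34, 20] -> max=49
step 7: append 46 -> window=[49, 34, 20, 46] -> max=49
step 8: append 25 -> window=[34, 20, 46, 25] -> max=46
step 9: append 16 -> window=[20, 46, 25, 16] -> max=46
step 10: append 44 -> window=[46, 25, 16, 44] -> max=46
step 11: append 57 -> window=[25, 16, 44, 57] -> max=57
step 12: append 40 -> window=[16, 44, 57, 40] -> max=57
step 13: append 47 -> window=[44, 57, 40, 47] -> max=57

Answer: 49 49 49 49 46 46 46 57 57 57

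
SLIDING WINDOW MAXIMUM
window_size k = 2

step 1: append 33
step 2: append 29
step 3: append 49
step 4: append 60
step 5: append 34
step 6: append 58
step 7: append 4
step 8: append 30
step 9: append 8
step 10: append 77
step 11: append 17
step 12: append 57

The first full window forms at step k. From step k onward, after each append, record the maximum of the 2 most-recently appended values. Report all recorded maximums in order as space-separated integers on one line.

Answer: 33 49 60 60 58 58 30 30 77 77 57

Derivation:
step 1: append 33 -> window=[33] (not full yet)
step 2: append 29 -> window=[33, 29] -> max=33
step 3: append 49 -> window=[29, 49] -> max=49
step 4: append 60 -> window=[49, 60] -> max=60
step 5: append 34 -> window=[60, 34] -> max=60
step 6: append 58 -> window=[34, 58] -> max=58
step 7: append 4 -> window=[58, 4] -> max=58
step 8: append 30 -> window=[4, 30] -> max=30
step 9: append 8 -> window=[30, 8] -> max=30
step 10: append 77 -> window=[8, 77] -> max=77
step 11: append 17 -> window=[77, 17] -> max=77
step 12: append 57 -> window=[17, 57] -> max=57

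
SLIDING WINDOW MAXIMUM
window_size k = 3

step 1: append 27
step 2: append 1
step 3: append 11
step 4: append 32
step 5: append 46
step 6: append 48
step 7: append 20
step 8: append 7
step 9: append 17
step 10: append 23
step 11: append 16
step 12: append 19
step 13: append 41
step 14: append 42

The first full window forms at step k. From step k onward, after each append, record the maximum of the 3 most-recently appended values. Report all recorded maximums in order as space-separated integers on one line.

step 1: append 27 -> window=[27] (not full yet)
step 2: append 1 -> window=[27, 1] (not full yet)
step 3: append 11 -> window=[27, 1, 11] -> max=27
step 4: append 32 -> window=[1, 11, 32] -> max=32
step 5: append 46 -> window=[11, 32, 46] -> max=46
step 6: append 48 -> window=[32, 46, 48] -> max=48
step 7: append 20 -> window=[46, 48, 20] -> max=48
step 8: append 7 -> window=[48, 20, 7] -> max=48
step 9: append 17 -> window=[20, 7, 17] -> max=20
step 10: append 23 -> window=[7, 17, 23] -> max=23
step 11: append 16 -> window=[17, 23, 16] -> max=23
step 12: append 19 -> window=[23, 16, 19] -> max=23
step 13: append 41 -> window=[16, 19, 41] -> max=41
step 14: append 42 -> window=[19, 41, 42] -> max=42

Answer: 27 32 46 48 48 48 20 23 23 23 41 42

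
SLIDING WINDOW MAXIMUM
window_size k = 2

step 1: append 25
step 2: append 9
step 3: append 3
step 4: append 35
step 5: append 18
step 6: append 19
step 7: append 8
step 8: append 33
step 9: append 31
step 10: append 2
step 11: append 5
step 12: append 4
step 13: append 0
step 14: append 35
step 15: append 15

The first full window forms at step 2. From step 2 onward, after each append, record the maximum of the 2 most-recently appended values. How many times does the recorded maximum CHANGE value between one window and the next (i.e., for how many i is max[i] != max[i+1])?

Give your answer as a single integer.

step 1: append 25 -> window=[25] (not full yet)
step 2: append 9 -> window=[25, 9] -> max=25
step 3: append 3 -> window=[9, 3] -> max=9
step 4: append 35 -> window=[3, 35] -> max=35
step 5: append 18 -> window=[35, 18] -> max=35
step 6: append 19 -> window=[18, 19] -> max=19
step 7: append 8 -> window=[19, 8] -> max=19
step 8: append 33 -> window=[8, 33] -> max=33
step 9: append 31 -> window=[33, 31] -> max=33
step 10: append 2 -> window=[31, 2] -> max=31
step 11: append 5 -> window=[2, 5] -> max=5
step 12: append 4 -> window=[5, 4] -> max=5
step 13: append 0 -> window=[4, 0] -> max=4
step 14: append 35 -> window=[0, 35] -> max=35
step 15: append 15 -> window=[35, 15] -> max=35
Recorded maximums: 25 9 35 35 19 19 33 33 31 5 5 4 35 35
Changes between consecutive maximums: 8

Answer: 8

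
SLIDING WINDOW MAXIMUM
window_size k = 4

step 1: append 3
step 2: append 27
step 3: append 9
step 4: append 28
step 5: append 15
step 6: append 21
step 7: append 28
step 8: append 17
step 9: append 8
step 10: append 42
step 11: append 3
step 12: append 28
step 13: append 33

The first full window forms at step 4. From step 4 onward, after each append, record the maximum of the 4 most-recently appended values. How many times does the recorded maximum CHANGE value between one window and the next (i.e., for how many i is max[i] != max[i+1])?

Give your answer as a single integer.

step 1: append 3 -> window=[3] (not full yet)
step 2: append 27 -> window=[3, 27] (not full yet)
step 3: append 9 -> window=[3, 27, 9] (not full yet)
step 4: append 28 -> window=[3, 27, 9, 28] -> max=28
step 5: append 15 -> window=[27, 9, 28, 15] -> max=28
step 6: append 21 -> window=[9, 28, 15, 21] -> max=28
step 7: append 28 -> window=[28, 15, 21, 28] -> max=28
step 8: append 17 -> window=[15, 21, 28, 17] -> max=28
step 9: append 8 -> window=[21, 28, 17, 8] -> max=28
step 10: append 42 -> window=[28, 17, 8, 42] -> max=42
step 11: append 3 -> window=[17, 8, 42, 3] -> max=42
step 12: append 28 -> window=[8, 42, 3, 28] -> max=42
step 13: append 33 -> window=[42, 3, 28, 33] -> max=42
Recorded maximums: 28 28 28 28 28 28 42 42 42 42
Changes between consecutive maximums: 1

Answer: 1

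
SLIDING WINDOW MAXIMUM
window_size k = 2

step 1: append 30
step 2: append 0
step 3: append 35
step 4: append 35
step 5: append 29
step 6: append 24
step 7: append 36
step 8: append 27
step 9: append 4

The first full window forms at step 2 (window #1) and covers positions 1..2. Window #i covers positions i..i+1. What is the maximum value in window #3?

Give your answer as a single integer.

step 1: append 30 -> window=[30] (not full yet)
step 2: append 0 -> window=[30, 0] -> max=30
step 3: append 35 -> window=[0, 35] -> max=35
step 4: append 35 -> window=[35, 35] -> max=35
Window #3 max = 35

Answer: 35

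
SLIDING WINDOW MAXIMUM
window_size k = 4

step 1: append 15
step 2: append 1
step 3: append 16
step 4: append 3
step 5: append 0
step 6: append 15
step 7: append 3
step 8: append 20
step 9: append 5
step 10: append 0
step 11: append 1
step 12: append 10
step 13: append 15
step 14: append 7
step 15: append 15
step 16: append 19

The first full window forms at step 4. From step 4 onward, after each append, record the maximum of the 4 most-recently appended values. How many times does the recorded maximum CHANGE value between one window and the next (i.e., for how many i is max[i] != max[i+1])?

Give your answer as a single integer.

Answer: 5

Derivation:
step 1: append 15 -> window=[15] (not full yet)
step 2: append 1 -> window=[15, 1] (not full yet)
step 3: append 16 -> window=[15, 1, 16] (not full yet)
step 4: append 3 -> window=[15, 1, 16, 3] -> max=16
step 5: append 0 -> window=[1, 16, 3, 0] -> max=16
step 6: append 15 -> window=[16, 3, 0, 15] -> max=16
step 7: append 3 -> window=[3, 0, 15, 3] -> max=15
step 8: append 20 -> window=[0, 15, 3, 20] -> max=20
step 9: append 5 -> window=[15, 3, 20, 5] -> max=20
step 10: append 0 -> window=[3, 20, 5, 0] -> max=20
step 11: append 1 -> window=[20, 5, 0, 1] -> max=20
step 12: append 10 -> window=[5, 0, 1, 10] -> max=10
step 13: append 15 -> window=[0, 1, 10, 15] -> max=15
step 14: append 7 -> window=[1, 10, 15, 7] -> max=15
step 15: append 15 -> window=[10, 15, 7, 15] -> max=15
step 16: append 19 -> window=[15, 7, 15, 19] -> max=19
Recorded maximums: 16 16 16 15 20 20 20 20 10 15 15 15 19
Changes between consecutive maximums: 5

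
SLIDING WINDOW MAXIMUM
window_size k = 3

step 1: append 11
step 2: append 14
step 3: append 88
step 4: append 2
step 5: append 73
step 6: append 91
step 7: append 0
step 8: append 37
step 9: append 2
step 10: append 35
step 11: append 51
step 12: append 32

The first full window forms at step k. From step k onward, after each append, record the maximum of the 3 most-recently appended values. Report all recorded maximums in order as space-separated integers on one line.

step 1: append 11 -> window=[11] (not full yet)
step 2: append 14 -> window=[11, 14] (not full yet)
step 3: append 88 -> window=[11, 14, 88] -> max=88
step 4: append 2 -> window=[14, 88, 2] -> max=88
step 5: append 73 -> window=[88, 2, 73] -> max=88
step 6: append 91 -> window=[2, 73, 91] -> max=91
step 7: append 0 -> window=[73, 91, 0] -> max=91
step 8: append 37 -> window=[91, 0, 37] -> max=91
step 9: append 2 -> window=[0, 37, 2] -> max=37
step 10: append 35 -> window=[37, 2, 35] -> max=37
step 11: append 51 -> window=[2, 35, 51] -> max=51
step 12: append 32 -> window=[35, 51, 32] -> max=51

Answer: 88 88 88 91 91 91 37 37 51 51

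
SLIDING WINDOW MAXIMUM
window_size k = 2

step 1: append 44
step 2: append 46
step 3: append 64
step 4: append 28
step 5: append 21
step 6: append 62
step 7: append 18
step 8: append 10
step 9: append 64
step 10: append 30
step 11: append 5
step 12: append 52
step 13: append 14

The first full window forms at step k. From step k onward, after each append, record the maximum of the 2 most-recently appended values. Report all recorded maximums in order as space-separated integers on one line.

step 1: append 44 -> window=[44] (not full yet)
step 2: append 46 -> window=[44, 46] -> max=46
step 3: append 64 -> window=[46, 64] -> max=64
step 4: append 28 -> window=[64, 28] -> max=64
step 5: append 21 -> window=[28, 21] -> max=28
step 6: append 62 -> window=[21, 62] -> max=62
step 7: append 18 -> window=[62, 18] -> max=62
step 8: append 10 -> window=[18, 10] -> max=18
step 9: append 64 -> window=[10, 64] -> max=64
step 10: append 30 -> window=[64, 30] -> max=64
step 11: append 5 -> window=[30, 5] -> max=30
step 12: append 52 -> window=[5, 52] -> max=52
step 13: append 14 -> window=[52, 14] -> max=52

Answer: 46 64 64 28 62 62 18 64 64 30 52 52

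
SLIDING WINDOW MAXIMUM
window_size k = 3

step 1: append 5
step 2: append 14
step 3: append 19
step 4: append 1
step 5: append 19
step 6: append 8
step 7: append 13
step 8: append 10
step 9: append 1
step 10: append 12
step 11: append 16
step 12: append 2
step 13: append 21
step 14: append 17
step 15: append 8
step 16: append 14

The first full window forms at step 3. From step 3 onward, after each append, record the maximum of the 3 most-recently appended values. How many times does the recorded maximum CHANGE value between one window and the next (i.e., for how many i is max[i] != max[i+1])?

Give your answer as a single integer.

Answer: 5

Derivation:
step 1: append 5 -> window=[5] (not full yet)
step 2: append 14 -> window=[5, 14] (not full yet)
step 3: append 19 -> window=[5, 14, 19] -> max=19
step 4: append 1 -> window=[14, 19, 1] -> max=19
step 5: append 19 -> window=[19, 1, 19] -> max=19
step 6: append 8 -> window=[1, 19, 8] -> max=19
step 7: append 13 -> window=[19, 8, 13] -> max=19
step 8: append 10 -> window=[8, 13, 10] -> max=13
step 9: append 1 -> window=[13, 10, 1] -> max=13
step 10: append 12 -> window=[10, 1, 12] -> max=12
step 11: append 16 -> window=[1, 12, 16] -> max=16
step 12: append 2 -> window=[12, 16, 2] -> max=16
step 13: append 21 -> window=[16, 2, 21] -> max=21
step 14: append 17 -> window=[2, 21, 17] -> max=21
step 15: append 8 -> window=[21, 17, 8] -> max=21
step 16: append 14 -> window=[17, 8, 14] -> max=17
Recorded maximums: 19 19 19 19 19 13 13 12 16 16 21 21 21 17
Changes between consecutive maximums: 5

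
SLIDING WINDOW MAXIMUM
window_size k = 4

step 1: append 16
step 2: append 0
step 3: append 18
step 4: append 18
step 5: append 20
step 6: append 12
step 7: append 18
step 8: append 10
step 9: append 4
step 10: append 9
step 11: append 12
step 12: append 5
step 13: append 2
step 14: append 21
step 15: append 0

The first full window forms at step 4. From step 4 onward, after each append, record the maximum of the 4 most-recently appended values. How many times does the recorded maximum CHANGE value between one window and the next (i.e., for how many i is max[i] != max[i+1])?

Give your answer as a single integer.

step 1: append 16 -> window=[16] (not full yet)
step 2: append 0 -> window=[16, 0] (not full yet)
step 3: append 18 -> window=[16, 0, 18] (not full yet)
step 4: append 18 -> window=[16, 0, 18, 18] -> max=18
step 5: append 20 -> window=[0, 18, 18, 20] -> max=20
step 6: append 12 -> window=[18, 18, 20, 12] -> max=20
step 7: append 18 -> window=[18, 20, 12, 18] -> max=20
step 8: append 10 -> window=[20, 12, 18, 10] -> max=20
step 9: append 4 -> window=[12, 18, 10, 4] -> max=18
step 10: append 9 -> window=[18, 10, 4, 9] -> max=18
step 11: append 12 -> window=[10, 4, 9, 12] -> max=12
step 12: append 5 -> window=[4, 9, 12, 5] -> max=12
step 13: append 2 -> window=[9, 12, 5, 2] -> max=12
step 14: append 21 -> window=[12, 5, 2, 21] -> max=21
step 15: append 0 -> window=[5, 2, 21, 0] -> max=21
Recorded maximums: 18 20 20 20 20 18 18 12 12 12 21 21
Changes between consecutive maximums: 4

Answer: 4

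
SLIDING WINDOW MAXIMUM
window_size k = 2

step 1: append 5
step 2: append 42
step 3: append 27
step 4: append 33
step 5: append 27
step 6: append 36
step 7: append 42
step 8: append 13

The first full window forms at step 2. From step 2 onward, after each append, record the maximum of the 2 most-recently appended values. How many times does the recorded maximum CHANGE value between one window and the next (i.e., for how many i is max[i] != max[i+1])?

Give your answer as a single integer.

Answer: 3

Derivation:
step 1: append 5 -> window=[5] (not full yet)
step 2: append 42 -> window=[5, 42] -> max=42
step 3: append 27 -> window=[42, 27] -> max=42
step 4: append 33 -> window=[27, 33] -> max=33
step 5: append 27 -> window=[33, 27] -> max=33
step 6: append 36 -> window=[27, 36] -> max=36
step 7: append 42 -> window=[36, 42] -> max=42
step 8: append 13 -> window=[42, 13] -> max=42
Recorded maximums: 42 42 33 33 36 42 42
Changes between consecutive maximums: 3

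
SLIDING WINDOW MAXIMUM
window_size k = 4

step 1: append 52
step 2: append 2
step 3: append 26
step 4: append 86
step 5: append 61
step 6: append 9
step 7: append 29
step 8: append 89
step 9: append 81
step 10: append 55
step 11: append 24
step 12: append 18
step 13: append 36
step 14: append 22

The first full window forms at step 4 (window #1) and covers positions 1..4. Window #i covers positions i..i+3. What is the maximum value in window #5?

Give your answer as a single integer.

Answer: 89

Derivation:
step 1: append 52 -> window=[52] (not full yet)
step 2: append 2 -> window=[52, 2] (not full yet)
step 3: append 26 -> window=[52, 2, 26] (not full yet)
step 4: append 86 -> window=[52, 2, 26, 86] -> max=86
step 5: append 61 -> window=[2, 26, 86, 61] -> max=86
step 6: append 9 -> window=[26, 86, 61, 9] -> max=86
step 7: append 29 -> window=[86, 61, 9, 29] -> max=86
step 8: append 89 -> window=[61, 9, 29, 89] -> max=89
Window #5 max = 89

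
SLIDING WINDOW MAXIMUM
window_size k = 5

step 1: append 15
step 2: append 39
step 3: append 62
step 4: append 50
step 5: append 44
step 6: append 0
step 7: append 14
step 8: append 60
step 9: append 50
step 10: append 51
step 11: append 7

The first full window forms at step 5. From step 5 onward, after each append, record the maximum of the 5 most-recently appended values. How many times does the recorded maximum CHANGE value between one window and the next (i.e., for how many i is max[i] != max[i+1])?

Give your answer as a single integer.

Answer: 1

Derivation:
step 1: append 15 -> window=[15] (not full yet)
step 2: append 39 -> window=[15, 39] (not full yet)
step 3: append 62 -> window=[15, 39, 62] (not full yet)
step 4: append 50 -> window=[15, 39, 62, 50] (not full yet)
step 5: append 44 -> window=[15, 39, 62, 50, 44] -> max=62
step 6: append 0 -> window=[39, 62, 50, 44, 0] -> max=62
step 7: append 14 -> window=[62, 50, 44, 0, 14] -> max=62
step 8: append 60 -> window=[50, 44, 0, 14, 60] -> max=60
step 9: append 50 -> window=[44, 0, 14, 60, 50] -> max=60
step 10: append 51 -> window=[0, 14, 60, 50, 51] -> max=60
step 11: append 7 -> window=[14, 60, 50, 51, 7] -> max=60
Recorded maximums: 62 62 62 60 60 60 60
Changes between consecutive maximums: 1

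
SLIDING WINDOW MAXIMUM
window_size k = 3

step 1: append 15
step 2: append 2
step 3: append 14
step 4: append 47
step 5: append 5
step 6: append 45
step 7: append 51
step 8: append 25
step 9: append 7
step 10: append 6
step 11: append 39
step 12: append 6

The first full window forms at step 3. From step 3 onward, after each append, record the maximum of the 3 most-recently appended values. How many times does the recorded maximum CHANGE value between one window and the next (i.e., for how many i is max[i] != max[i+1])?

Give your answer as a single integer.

step 1: append 15 -> window=[15] (not full yet)
step 2: append 2 -> window=[15, 2] (not full yet)
step 3: append 14 -> window=[15, 2, 14] -> max=15
step 4: append 47 -> window=[2, 14, 47] -> max=47
step 5: append 5 -> window=[14, 47, 5] -> max=47
step 6: append 45 -> window=[47, 5, 45] -> max=47
step 7: append 51 -> window=[5, 45, 51] -> max=51
step 8: append 25 -> window=[45, 51, 25] -> max=51
step 9: append 7 -> window=[51, 25, 7] -> max=51
step 10: append 6 -> window=[25, 7, 6] -> max=25
step 11: append 39 -> window=[7, 6, 39] -> max=39
step 12: append 6 -> window=[6, 39, 6] -> max=39
Recorded maximums: 15 47 47 47 51 51 51 25 39 39
Changes between consecutive maximums: 4

Answer: 4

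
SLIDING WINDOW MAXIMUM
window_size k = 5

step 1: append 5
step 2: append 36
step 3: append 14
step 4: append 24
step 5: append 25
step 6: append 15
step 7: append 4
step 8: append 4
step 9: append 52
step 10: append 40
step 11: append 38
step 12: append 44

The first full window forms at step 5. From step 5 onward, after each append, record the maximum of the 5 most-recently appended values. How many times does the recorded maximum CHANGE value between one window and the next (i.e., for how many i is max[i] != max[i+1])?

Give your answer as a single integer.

Answer: 2

Derivation:
step 1: append 5 -> window=[5] (not full yet)
step 2: append 36 -> window=[5, 36] (not full yet)
step 3: append 14 -> window=[5, 36, 14] (not full yet)
step 4: append 24 -> window=[5, 36, 14, 24] (not full yet)
step 5: append 25 -> window=[5, 36, 14, 24, 25] -> max=36
step 6: append 15 -> window=[36, 14, 24, 25, 15] -> max=36
step 7: append 4 -> window=[14, 24, 25, 15, 4] -> max=25
step 8: append 4 -> window=[24, 25, 15, 4, 4] -> max=25
step 9: append 52 -> window=[25, 15, 4, 4, 52] -> max=52
step 10: append 40 -> window=[15, 4, 4, 52, 40] -> max=52
step 11: append 38 -> window=[4, 4, 52, 40, 38] -> max=52
step 12: append 44 -> window=[4, 52, 40, 38, 44] -> max=52
Recorded maximums: 36 36 25 25 52 52 52 52
Changes between consecutive maximums: 2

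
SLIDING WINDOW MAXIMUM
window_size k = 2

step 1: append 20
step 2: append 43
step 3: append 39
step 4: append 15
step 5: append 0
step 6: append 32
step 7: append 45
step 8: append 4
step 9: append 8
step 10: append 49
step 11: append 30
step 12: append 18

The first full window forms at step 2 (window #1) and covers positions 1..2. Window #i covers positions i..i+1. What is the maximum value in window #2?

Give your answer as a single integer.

Answer: 43

Derivation:
step 1: append 20 -> window=[20] (not full yet)
step 2: append 43 -> window=[20, 43] -> max=43
step 3: append 39 -> window=[43, 39] -> max=43
Window #2 max = 43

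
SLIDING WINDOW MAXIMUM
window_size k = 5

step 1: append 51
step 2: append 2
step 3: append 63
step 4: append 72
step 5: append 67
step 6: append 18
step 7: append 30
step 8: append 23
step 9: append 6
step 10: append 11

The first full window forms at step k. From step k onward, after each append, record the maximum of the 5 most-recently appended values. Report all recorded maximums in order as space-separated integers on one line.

Answer: 72 72 72 72 67 30

Derivation:
step 1: append 51 -> window=[51] (not full yet)
step 2: append 2 -> window=[51, 2] (not full yet)
step 3: append 63 -> window=[51, 2, 63] (not full yet)
step 4: append 72 -> window=[51, 2, 63, 72] (not full yet)
step 5: append 67 -> window=[51, 2, 63, 72, 67] -> max=72
step 6: append 18 -> window=[2, 63, 72, 67, 18] -> max=72
step 7: append 30 -> window=[63, 72, 67, 18, 30] -> max=72
step 8: append 23 -> window=[72, 67, 18, 30, 23] -> max=72
step 9: append 6 -> window=[67, 18, 30, 23, 6] -> max=67
step 10: append 11 -> window=[18, 30, 23, 6, 11] -> max=30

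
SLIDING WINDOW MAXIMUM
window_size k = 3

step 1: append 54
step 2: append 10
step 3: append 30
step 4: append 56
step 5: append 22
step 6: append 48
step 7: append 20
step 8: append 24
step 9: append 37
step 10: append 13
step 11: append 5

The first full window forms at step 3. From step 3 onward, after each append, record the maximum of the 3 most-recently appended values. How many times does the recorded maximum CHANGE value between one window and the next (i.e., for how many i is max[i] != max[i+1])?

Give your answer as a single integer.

Answer: 3

Derivation:
step 1: append 54 -> window=[54] (not full yet)
step 2: append 10 -> window=[54, 10] (not full yet)
step 3: append 30 -> window=[54, 10, 30] -> max=54
step 4: append 56 -> window=[10, 30, 56] -> max=56
step 5: append 22 -> window=[30, 56, 22] -> max=56
step 6: append 48 -> window=[56, 22, 48] -> max=56
step 7: append 20 -> window=[22, 48, 20] -> max=48
step 8: append 24 -> window=[48, 20, 24] -> max=48
step 9: append 37 -> window=[20, 24, 37] -> max=37
step 10: append 13 -> window=[24, 37, 13] -> max=37
step 11: append 5 -> window=[37, 13, 5] -> max=37
Recorded maximums: 54 56 56 56 48 48 37 37 37
Changes between consecutive maximums: 3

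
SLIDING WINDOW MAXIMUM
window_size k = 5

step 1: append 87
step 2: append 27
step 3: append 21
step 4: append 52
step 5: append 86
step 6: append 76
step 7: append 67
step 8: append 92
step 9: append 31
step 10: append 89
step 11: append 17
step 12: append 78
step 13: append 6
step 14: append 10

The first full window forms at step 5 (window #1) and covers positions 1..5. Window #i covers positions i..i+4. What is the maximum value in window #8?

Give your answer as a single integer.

Answer: 92

Derivation:
step 1: append 87 -> window=[87] (not full yet)
step 2: append 27 -> window=[87, 27] (not full yet)
step 3: append 21 -> window=[87, 27, 21] (not full yet)
step 4: append 52 -> window=[87, 27, 21, 52] (not full yet)
step 5: append 86 -> window=[87, 27, 21, 52, 86] -> max=87
step 6: append 76 -> window=[27, 21, 52, 86, 76] -> max=86
step 7: append 67 -> window=[21, 52, 86, 76, 67] -> max=86
step 8: append 92 -> window=[52, 86, 76, 67, 92] -> max=92
step 9: append 31 -> window=[86, 76, 67, 92, 31] -> max=92
step 10: append 89 -> window=[76, 67, 92, 31, 89] -> max=92
step 11: append 17 -> window=[67, 92, 31, 89, 17] -> max=92
step 12: append 78 -> window=[92, 31, 89, 17, 78] -> max=92
Window #8 max = 92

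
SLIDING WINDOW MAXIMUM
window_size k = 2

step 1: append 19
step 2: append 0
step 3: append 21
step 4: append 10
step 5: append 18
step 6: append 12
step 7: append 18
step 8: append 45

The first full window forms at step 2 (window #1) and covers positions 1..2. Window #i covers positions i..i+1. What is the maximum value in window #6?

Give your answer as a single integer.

step 1: append 19 -> window=[19] (not full yet)
step 2: append 0 -> window=[19, 0] -> max=19
step 3: append 21 -> window=[0, 21] -> max=21
step 4: append 10 -> window=[21, 10] -> max=21
step 5: append 18 -> window=[10, 18] -> max=18
step 6: append 12 -> window=[18, 12] -> max=18
step 7: append 18 -> window=[12, 18] -> max=18
Window #6 max = 18

Answer: 18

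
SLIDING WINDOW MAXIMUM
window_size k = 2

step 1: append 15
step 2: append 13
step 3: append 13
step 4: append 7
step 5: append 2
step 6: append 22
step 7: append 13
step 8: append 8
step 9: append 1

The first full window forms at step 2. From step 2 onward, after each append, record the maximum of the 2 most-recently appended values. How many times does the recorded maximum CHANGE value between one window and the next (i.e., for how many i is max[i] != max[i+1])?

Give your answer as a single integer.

Answer: 5

Derivation:
step 1: append 15 -> window=[15] (not full yet)
step 2: append 13 -> window=[15, 13] -> max=15
step 3: append 13 -> window=[13, 13] -> max=13
step 4: append 7 -> window=[13, 7] -> max=13
step 5: append 2 -> window=[7, 2] -> max=7
step 6: append 22 -> window=[2, 22] -> max=22
step 7: append 13 -> window=[22, 13] -> max=22
step 8: append 8 -> window=[13, 8] -> max=13
step 9: append 1 -> window=[8, 1] -> max=8
Recorded maximums: 15 13 13 7 22 22 13 8
Changes between consecutive maximums: 5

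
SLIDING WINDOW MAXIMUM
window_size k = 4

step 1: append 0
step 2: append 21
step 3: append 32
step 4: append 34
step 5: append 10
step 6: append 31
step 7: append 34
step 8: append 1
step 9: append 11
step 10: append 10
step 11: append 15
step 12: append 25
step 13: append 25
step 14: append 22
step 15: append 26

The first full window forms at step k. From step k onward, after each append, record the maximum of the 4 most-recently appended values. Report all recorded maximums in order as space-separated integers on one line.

Answer: 34 34 34 34 34 34 34 15 25 25 25 26

Derivation:
step 1: append 0 -> window=[0] (not full yet)
step 2: append 21 -> window=[0, 21] (not full yet)
step 3: append 32 -> window=[0, 21, 32] (not full yet)
step 4: append 34 -> window=[0, 21, 32, 34] -> max=34
step 5: append 10 -> window=[21, 32, 34, 10] -> max=34
step 6: append 31 -> window=[32, 34, 10, 31] -> max=34
step 7: append 34 -> window=[34, 10, 31, 34] -> max=34
step 8: append 1 -> window=[10, 31, 34, 1] -> max=34
step 9: append 11 -> window=[31, 34, 1, 11] -> max=34
step 10: append 10 -> window=[34, 1, 11, 10] -> max=34
step 11: append 15 -> window=[1, 11, 10, 15] -> max=15
step 12: append 25 -> window=[11, 10, 15, 25] -> max=25
step 13: append 25 -> window=[10, 15, 25, 25] -> max=25
step 14: append 22 -> window=[15, 25, 25, 22] -> max=25
step 15: append 26 -> window=[25, 25, 22, 26] -> max=26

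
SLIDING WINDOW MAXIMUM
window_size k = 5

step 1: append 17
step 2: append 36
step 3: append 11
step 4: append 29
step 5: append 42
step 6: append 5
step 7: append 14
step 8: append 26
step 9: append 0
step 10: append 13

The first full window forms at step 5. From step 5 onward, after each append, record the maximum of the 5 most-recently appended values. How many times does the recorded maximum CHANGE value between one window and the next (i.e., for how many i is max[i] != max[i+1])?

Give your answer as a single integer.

step 1: append 17 -> window=[17] (not full yet)
step 2: append 36 -> window=[17, 36] (not full yet)
step 3: append 11 -> window=[17, 36, 11] (not full yet)
step 4: append 29 -> window=[17, 36, 11, 29] (not full yet)
step 5: append 42 -> window=[17, 36, 11, 29, 42] -> max=42
step 6: append 5 -> window=[36, 11, 29, 42, 5] -> max=42
step 7: append 14 -> window=[11, 29, 42, 5, 14] -> max=42
step 8: append 26 -> window=[29, 42, 5, 14, 26] -> max=42
step 9: append 0 -> window=[42, 5, 14, 26, 0] -> max=42
step 10: append 13 -> window=[5, 14, 26, 0, 13] -> max=26
Recorded maximums: 42 42 42 42 42 26
Changes between consecutive maximums: 1

Answer: 1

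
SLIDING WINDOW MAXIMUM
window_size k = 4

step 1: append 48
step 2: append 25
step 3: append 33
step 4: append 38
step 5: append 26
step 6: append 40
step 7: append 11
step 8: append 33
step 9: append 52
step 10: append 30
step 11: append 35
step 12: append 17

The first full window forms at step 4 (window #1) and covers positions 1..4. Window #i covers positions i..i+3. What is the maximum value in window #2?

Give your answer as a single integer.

step 1: append 48 -> window=[48] (not full yet)
step 2: append 25 -> window=[48, 25] (not full yet)
step 3: append 33 -> window=[48, 25, 33] (not full yet)
step 4: append 38 -> window=[48, 25, 33, 38] -> max=48
step 5: append 26 -> window=[25, 33, 38, 26] -> max=38
Window #2 max = 38

Answer: 38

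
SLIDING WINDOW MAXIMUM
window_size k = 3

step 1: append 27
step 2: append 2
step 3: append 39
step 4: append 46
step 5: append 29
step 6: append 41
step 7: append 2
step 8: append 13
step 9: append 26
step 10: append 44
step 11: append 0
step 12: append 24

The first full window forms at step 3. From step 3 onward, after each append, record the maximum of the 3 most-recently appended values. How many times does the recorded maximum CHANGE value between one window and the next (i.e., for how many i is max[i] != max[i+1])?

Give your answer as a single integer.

step 1: append 27 -> window=[27] (not full yet)
step 2: append 2 -> window=[27, 2] (not full yet)
step 3: append 39 -> window=[27, 2, 39] -> max=39
step 4: append 46 -> window=[2, 39, 46] -> max=46
step 5: append 29 -> window=[39, 46, 29] -> max=46
step 6: append 41 -> window=[46, 29, 41] -> max=46
step 7: append 2 -> window=[29, 41, 2] -> max=41
step 8: append 13 -> window=[41, 2, 13] -> max=41
step 9: append 26 -> window=[2, 13, 26] -> max=26
step 10: append 44 -> window=[13, 26, 44] -> max=44
step 11: append 0 -> window=[26, 44, 0] -> max=44
step 12: append 24 -> window=[44, 0, 24] -> max=44
Recorded maximums: 39 46 46 46 41 41 26 44 44 44
Changes between consecutive maximums: 4

Answer: 4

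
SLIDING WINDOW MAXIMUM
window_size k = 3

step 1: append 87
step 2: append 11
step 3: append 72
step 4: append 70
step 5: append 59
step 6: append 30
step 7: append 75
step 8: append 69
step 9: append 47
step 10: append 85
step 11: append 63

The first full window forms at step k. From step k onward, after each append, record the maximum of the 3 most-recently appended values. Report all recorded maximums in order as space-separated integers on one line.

Answer: 87 72 72 70 75 75 75 85 85

Derivation:
step 1: append 87 -> window=[87] (not full yet)
step 2: append 11 -> window=[87, 11] (not full yet)
step 3: append 72 -> window=[87, 11, 72] -> max=87
step 4: append 70 -> window=[11, 72, 70] -> max=72
step 5: append 59 -> window=[72, 70, 59] -> max=72
step 6: append 30 -> window=[70, 59, 30] -> max=70
step 7: append 75 -> window=[59, 30, 75] -> max=75
step 8: append 69 -> window=[30, 75, 69] -> max=75
step 9: append 47 -> window=[75, 69, 47] -> max=75
step 10: append 85 -> window=[69, 47, 85] -> max=85
step 11: append 63 -> window=[47, 85, 63] -> max=85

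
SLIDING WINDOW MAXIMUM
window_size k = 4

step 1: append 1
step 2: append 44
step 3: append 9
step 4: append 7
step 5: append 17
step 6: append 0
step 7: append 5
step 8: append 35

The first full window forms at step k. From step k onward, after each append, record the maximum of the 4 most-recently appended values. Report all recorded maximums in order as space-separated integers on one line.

Answer: 44 44 17 17 35

Derivation:
step 1: append 1 -> window=[1] (not full yet)
step 2: append 44 -> window=[1, 44] (not full yet)
step 3: append 9 -> window=[1, 44, 9] (not full yet)
step 4: append 7 -> window=[1, 44, 9, 7] -> max=44
step 5: append 17 -> window=[44, 9, 7, 17] -> max=44
step 6: append 0 -> window=[9, 7, 17, 0] -> max=17
step 7: append 5 -> window=[7, 17, 0, 5] -> max=17
step 8: append 35 -> window=[17, 0, 5, 35] -> max=35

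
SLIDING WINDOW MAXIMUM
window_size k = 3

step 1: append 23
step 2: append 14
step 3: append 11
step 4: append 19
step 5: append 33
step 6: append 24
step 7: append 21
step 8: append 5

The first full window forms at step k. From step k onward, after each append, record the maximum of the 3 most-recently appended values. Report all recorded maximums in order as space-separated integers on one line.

Answer: 23 19 33 33 33 24

Derivation:
step 1: append 23 -> window=[23] (not full yet)
step 2: append 14 -> window=[23, 14] (not full yet)
step 3: append 11 -> window=[23, 14, 11] -> max=23
step 4: append 19 -> window=[14, 11, 19] -> max=19
step 5: append 33 -> window=[11, 19, 33] -> max=33
step 6: append 24 -> window=[19, 33, 24] -> max=33
step 7: append 21 -> window=[33, 24, 21] -> max=33
step 8: append 5 -> window=[24, 21, 5] -> max=24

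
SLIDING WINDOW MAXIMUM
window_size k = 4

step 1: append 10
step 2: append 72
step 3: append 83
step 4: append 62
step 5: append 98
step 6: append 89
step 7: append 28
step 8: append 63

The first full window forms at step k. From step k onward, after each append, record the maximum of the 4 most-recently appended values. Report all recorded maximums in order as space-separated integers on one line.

Answer: 83 98 98 98 98

Derivation:
step 1: append 10 -> window=[10] (not full yet)
step 2: append 72 -> window=[10, 72] (not full yet)
step 3: append 83 -> window=[10, 72, 83] (not full yet)
step 4: append 62 -> window=[10, 72, 83, 62] -> max=83
step 5: append 98 -> window=[72, 83, 62, 98] -> max=98
step 6: append 89 -> window=[83, 62, 98, 89] -> max=98
step 7: append 28 -> window=[62, 98, 89, 28] -> max=98
step 8: append 63 -> window=[98, 89, 28, 63] -> max=98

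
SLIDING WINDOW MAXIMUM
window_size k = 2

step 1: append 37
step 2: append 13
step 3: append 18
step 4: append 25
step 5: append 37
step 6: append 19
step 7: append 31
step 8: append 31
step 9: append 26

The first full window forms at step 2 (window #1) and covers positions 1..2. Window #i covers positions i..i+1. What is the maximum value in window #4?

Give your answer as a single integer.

Answer: 37

Derivation:
step 1: append 37 -> window=[37] (not full yet)
step 2: append 13 -> window=[37, 13] -> max=37
step 3: append 18 -> window=[13, 18] -> max=18
step 4: append 25 -> window=[18, 25] -> max=25
step 5: append 37 -> window=[25, 37] -> max=37
Window #4 max = 37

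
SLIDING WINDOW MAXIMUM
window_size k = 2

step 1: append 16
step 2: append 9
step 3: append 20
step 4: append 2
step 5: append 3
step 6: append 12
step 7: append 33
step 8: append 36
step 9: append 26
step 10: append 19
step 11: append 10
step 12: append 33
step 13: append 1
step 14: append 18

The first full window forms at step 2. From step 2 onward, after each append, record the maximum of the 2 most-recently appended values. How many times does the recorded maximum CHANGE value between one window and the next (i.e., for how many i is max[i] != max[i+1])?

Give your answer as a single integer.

Answer: 9

Derivation:
step 1: append 16 -> window=[16] (not full yet)
step 2: append 9 -> window=[16, 9] -> max=16
step 3: append 20 -> window=[9, 20] -> max=20
step 4: append 2 -> window=[20, 2] -> max=20
step 5: append 3 -> window=[2, 3] -> max=3
step 6: append 12 -> window=[3, 12] -> max=12
step 7: append 33 -> window=[12, 33] -> max=33
step 8: append 36 -> window=[33, 36] -> max=36
step 9: append 26 -> window=[36, 26] -> max=36
step 10: append 19 -> window=[26, 19] -> max=26
step 11: append 10 -> window=[19, 10] -> max=19
step 12: append 33 -> window=[10, 33] -> max=33
step 13: append 1 -> window=[33, 1] -> max=33
step 14: append 18 -> window=[1, 18] -> max=18
Recorded maximums: 16 20 20 3 12 33 36 36 26 19 33 33 18
Changes between consecutive maximums: 9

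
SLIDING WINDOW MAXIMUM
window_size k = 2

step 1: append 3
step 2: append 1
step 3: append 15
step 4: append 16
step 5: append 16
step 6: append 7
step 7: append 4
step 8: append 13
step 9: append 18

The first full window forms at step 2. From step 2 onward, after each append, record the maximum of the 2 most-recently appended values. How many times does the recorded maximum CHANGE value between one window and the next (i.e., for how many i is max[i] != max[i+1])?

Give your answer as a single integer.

step 1: append 3 -> window=[3] (not full yet)
step 2: append 1 -> window=[3, 1] -> max=3
step 3: append 15 -> window=[1, 15] -> max=15
step 4: append 16 -> window=[15, 16] -> max=16
step 5: append 16 -> window=[16, 16] -> max=16
step 6: append 7 -> window=[16, 7] -> max=16
step 7: append 4 -> window=[7, 4] -> max=7
step 8: append 13 -> window=[4, 13] -> max=13
step 9: append 18 -> window=[13, 18] -> max=18
Recorded maximums: 3 15 16 16 16 7 13 18
Changes between consecutive maximums: 5

Answer: 5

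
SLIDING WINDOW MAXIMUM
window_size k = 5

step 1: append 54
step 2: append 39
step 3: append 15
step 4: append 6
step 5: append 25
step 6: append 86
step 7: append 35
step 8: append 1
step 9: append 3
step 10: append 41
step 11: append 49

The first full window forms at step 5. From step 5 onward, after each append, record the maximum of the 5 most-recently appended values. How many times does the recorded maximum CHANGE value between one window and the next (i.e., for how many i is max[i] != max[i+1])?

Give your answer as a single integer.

Answer: 2

Derivation:
step 1: append 54 -> window=[54] (not full yet)
step 2: append 39 -> window=[54, 39] (not full yet)
step 3: append 15 -> window=[54, 39, 15] (not full yet)
step 4: append 6 -> window=[54, 39, 15, 6] (not full yet)
step 5: append 25 -> window=[54, 39, 15, 6, 25] -> max=54
step 6: append 86 -> window=[39, 15, 6, 25, 86] -> max=86
step 7: append 35 -> window=[15, 6, 25, 86, 35] -> max=86
step 8: append 1 -> window=[6, 25, 86, 35, 1] -> max=86
step 9: append 3 -> window=[25, 86, 35, 1, 3] -> max=86
step 10: append 41 -> window=[86, 35, 1, 3, 41] -> max=86
step 11: append 49 -> window=[35, 1, 3, 41, 49] -> max=49
Recorded maximums: 54 86 86 86 86 86 49
Changes between consecutive maximums: 2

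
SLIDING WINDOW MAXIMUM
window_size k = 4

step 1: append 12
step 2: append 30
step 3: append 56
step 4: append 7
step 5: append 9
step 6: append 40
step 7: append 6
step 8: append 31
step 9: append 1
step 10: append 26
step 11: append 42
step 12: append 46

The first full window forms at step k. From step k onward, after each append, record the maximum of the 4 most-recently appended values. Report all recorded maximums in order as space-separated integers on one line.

Answer: 56 56 56 40 40 40 31 42 46

Derivation:
step 1: append 12 -> window=[12] (not full yet)
step 2: append 30 -> window=[12, 30] (not full yet)
step 3: append 56 -> window=[12, 30, 56] (not full yet)
step 4: append 7 -> window=[12, 30, 56, 7] -> max=56
step 5: append 9 -> window=[30, 56, 7, 9] -> max=56
step 6: append 40 -> window=[56, 7, 9, 40] -> max=56
step 7: append 6 -> window=[7, 9, 40, 6] -> max=40
step 8: append 31 -> window=[9, 40, 6, 31] -> max=40
step 9: append 1 -> window=[40, 6, 31, 1] -> max=40
step 10: append 26 -> window=[6, 31, 1, 26] -> max=31
step 11: append 42 -> window=[31, 1, 26, 42] -> max=42
step 12: append 46 -> window=[1, 26, 42, 46] -> max=46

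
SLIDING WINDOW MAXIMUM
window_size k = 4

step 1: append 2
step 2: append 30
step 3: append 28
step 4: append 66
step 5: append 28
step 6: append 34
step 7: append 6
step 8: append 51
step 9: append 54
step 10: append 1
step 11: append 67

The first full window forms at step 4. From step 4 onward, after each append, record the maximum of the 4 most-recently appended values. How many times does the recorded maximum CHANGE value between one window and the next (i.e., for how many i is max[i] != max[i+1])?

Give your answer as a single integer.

step 1: append 2 -> window=[2] (not full yet)
step 2: append 30 -> window=[2, 30] (not full yet)
step 3: append 28 -> window=[2, 30, 28] (not full yet)
step 4: append 66 -> window=[2, 30, 28, 66] -> max=66
step 5: append 28 -> window=[30, 28, 66, 28] -> max=66
step 6: append 34 -> window=[28, 66, 28, 34] -> max=66
step 7: append 6 -> window=[66, 28, 34, 6] -> max=66
step 8: append 51 -> window=[28, 34, 6, 51] -> max=51
step 9: append 54 -> window=[34, 6, 51, 54] -> max=54
step 10: append 1 -> window=[6, 51, 54, 1] -> max=54
step 11: append 67 -> window=[51, 54, 1, 67] -> max=67
Recorded maximums: 66 66 66 66 51 54 54 67
Changes between consecutive maximums: 3

Answer: 3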